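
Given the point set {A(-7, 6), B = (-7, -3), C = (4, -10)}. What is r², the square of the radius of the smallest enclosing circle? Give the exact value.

Side lengths²: AB² = 81, AC² = 377, BC² = 170.
Since AC² = 377 ≥ 170 + 81 = 251, the angle opposite AC is not acute, so the smallest enclosing circle has AC as diameter.
Centre = midpoint of AC = (-1.5, -2), r² = 377/4 = 94.25.

94.25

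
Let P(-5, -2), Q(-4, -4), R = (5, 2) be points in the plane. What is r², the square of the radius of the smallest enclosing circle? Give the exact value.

29.453125

Side lengths²: PQ² = 5, PR² = 116, QR² = 117.
Since QR² = 117 < 116 + 5 = 121, the triangle is acute, so the smallest enclosing circle is the circumcircle.
Circumcentre = (0.25, -0.625), r² = 29.453125.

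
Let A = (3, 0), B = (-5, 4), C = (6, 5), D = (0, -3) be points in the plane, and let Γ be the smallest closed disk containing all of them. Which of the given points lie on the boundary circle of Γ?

B, C, D

A smallest enclosing disk is always determined by at most three of the input points on its boundary.
The minimum enclosing circle is determined by three boundary points: B, C, D.
Their circumcentre is (27/41, 113/41) with r² = 56425/1681.
The farthest remaining point A is at distance² 21985/1681 ≤ 56425/1681.
The points at distance exactly r from the centre are B, C, D — 3 points.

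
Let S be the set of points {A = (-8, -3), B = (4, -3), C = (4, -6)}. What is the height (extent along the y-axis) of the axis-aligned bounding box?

max y = -3, min y = -6, so height = 3.

3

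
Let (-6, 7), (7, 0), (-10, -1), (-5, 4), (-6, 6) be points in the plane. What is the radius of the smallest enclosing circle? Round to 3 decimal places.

The minimum enclosing circle is determined by three boundary points: (-6, 7), (7, 0), (-10, -1).
Their circumcentre is (-50/33, -8/33) with r² = 79025/1089.
The farthest remaining point (-6, 6) is at distance² 64340/1089 ≤ 79025/1089.
r = √(79025/1089) ≈ 8.519.

8.519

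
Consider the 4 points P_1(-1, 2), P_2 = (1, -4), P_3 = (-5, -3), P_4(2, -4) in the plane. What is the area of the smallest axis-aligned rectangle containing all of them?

42

x ranges over [-5, 2], width 7.
y ranges over [-4, 2], height 6.
Area = 7 × 6 = 42.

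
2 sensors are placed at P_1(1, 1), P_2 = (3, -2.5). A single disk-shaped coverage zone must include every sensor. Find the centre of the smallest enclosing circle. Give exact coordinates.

The smallest circle enclosing two points has them as diameter endpoints.
Centre = midpoint = (2, -0.75); r² = |P_1P_2|²/4 = 16.25/4 = 4.0625.
Centre = (2, -0.75).

(2, -0.75)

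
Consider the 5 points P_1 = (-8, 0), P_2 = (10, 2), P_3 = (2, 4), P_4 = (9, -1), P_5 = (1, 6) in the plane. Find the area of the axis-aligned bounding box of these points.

126

x ranges over [-8, 10], width 18.
y ranges over [-1, 6], height 7.
Area = 18 × 7 = 126.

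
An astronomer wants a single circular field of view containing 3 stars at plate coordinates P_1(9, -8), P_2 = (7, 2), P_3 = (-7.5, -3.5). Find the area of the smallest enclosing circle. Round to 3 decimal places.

Side lengths²: P_1P_2² = 104, P_1P_3² = 292.5, P_2P_3² = 240.5.
Since P_1P_3² = 292.5 < 240.5 + 104 = 344.5, the triangle is acute, so the smallest enclosing circle is the circumcircle.
Circumcentre = (1.125, -4.375), r² = 75.15625.
Area = π·r² = π·75.15625 ≈ 236.110.

236.110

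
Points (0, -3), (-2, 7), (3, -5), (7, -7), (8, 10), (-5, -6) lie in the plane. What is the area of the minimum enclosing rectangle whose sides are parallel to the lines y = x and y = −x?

In coordinates u = x + y, v = x − y the rectangle is axis-aligned; the map (x,y)→(u,v) scales areas by 2.
u-values: -3, 5, -2, 0, 18, -11; range = 18 − (-11) = 29.
v-values: 3, -9, 8, 14, -2, 1; range = 14 − (-9) = 23.
Area = (29 × 23) / 2 = 333.5.

333.5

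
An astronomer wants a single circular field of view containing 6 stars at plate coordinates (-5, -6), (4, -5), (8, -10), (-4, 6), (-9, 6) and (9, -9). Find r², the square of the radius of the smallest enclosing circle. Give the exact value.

137.25

By Welzl's lemma the MEC is supported by two points (diametrically opposite) or three points (on a circumcircle).
The farthest pair is (-9, 6)–(9, -9) with squared distance 549. The circle on this segment as diameter has centre (0, -1.5) and r² = 549/4 = 137.25.
Check (-5, -6): distance² to centre = 45.25 ≤ 137.25, so it lies inside.
All remaining points lie in this disk, and no smaller disk contains both endpoints, so this is the minimum enclosing circle.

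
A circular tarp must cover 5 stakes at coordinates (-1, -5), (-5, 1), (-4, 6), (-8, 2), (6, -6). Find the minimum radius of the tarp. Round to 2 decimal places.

8.10

The minimum enclosing circle is determined by three boundary points: (-4, 6), (-8, 2), (6, -6).
Their circumcentre is (-7/11, -15/11) with r² = 7930/121.
The farthest remaining point (-5, 1) is at distance² 2980/121 ≤ 7930/121.
r = √(7930/121) ≈ 8.10.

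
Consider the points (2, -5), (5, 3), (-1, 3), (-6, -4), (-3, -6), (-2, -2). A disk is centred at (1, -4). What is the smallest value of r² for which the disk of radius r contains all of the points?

The required radius is the distance from (1, -4) to the farthest point.
Squared distances: 2, 65, 53, 49, 20, 13.
Maximum is 65, attained at (5, 3).

65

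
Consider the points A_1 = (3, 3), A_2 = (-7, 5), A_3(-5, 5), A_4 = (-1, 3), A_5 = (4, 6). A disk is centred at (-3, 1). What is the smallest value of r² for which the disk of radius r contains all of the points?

The required radius is the distance from (-3, 1) to the farthest point.
Squared distances: 40, 32, 20, 8, 74.
Maximum is 74, attained at A_5.

74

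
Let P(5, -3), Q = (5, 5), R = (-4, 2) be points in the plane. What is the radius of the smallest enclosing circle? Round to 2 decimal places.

Side lengths²: PQ² = 64, PR² = 106, QR² = 90.
Since PR² = 106 < 90 + 64 = 154, the triangle is acute, so the smallest enclosing circle is the circumcircle.
Circumcentre = (4/3, 1), r² = 265/9.
r = √(265/9) ≈ 5.43.

5.43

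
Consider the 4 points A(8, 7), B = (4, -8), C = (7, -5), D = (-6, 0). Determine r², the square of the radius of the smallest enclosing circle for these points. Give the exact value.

The minimum enclosing circle is determined by three boundary points: A, B, D.
Their circumcentre is (33/13, 11/26) with r² = 49405/676.
The farthest remaining point C is at distance² 33337/676 ≤ 49405/676.

49405/676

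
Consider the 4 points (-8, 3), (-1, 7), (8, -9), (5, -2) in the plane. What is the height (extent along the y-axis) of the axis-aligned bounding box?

max y = 7, min y = -9, so height = 16.

16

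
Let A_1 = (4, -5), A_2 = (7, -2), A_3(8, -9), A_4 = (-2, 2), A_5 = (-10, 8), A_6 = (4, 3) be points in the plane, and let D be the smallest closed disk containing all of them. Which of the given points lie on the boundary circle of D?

The minimum enclosing circle of a finite set is fixed by two of the points (as a diameter) or three (as a circumcircle).
The farthest pair is A_3–A_5 with squared distance 613. The circle on this segment as diameter has centre (-1, -0.5) and r² = 613/4 = 153.25.
Check A_1: distance² to centre = 45.25 ≤ 153.25, so it lies inside.
All remaining points lie in this disk, and no smaller disk contains both endpoints, so this is the minimum enclosing circle.
The points at distance exactly r from the centre are A_3, A_5 — 2 points.

A_3, A_5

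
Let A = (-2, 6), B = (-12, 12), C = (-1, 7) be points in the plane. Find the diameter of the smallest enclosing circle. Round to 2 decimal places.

Side lengths²: AB² = 136, AC² = 2, BC² = 146.
Since BC² = 146 ≥ 136 + 2 = 138, the angle opposite BC is not acute, so the smallest enclosing circle has BC as diameter.
Centre = midpoint of BC = (-6.5, 9.5), r² = 146/4 = 36.5.
Diameter = 2r = 2√(36.5) ≈ 12.08.

12.08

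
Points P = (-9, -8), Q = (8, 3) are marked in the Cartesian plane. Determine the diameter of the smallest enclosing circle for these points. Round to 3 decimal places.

20.248

The smallest circle enclosing two points has them as diameter endpoints.
Centre = midpoint = (-0.5, -2.5); r² = |PQ|²/4 = 410/4 = 102.5.
Diameter = 2r = 2√(102.5) ≈ 20.248.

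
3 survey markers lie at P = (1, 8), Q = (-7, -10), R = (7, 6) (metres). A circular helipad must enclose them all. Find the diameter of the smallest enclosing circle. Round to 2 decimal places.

Side lengths²: PQ² = 388, PR² = 40, QR² = 452.
Since QR² = 452 ≥ 388 + 40 = 428, the angle opposite QR is not acute, so the smallest enclosing circle has QR as diameter.
Centre = midpoint of QR = (0, -2), r² = 452/4 = 113.
Diameter = 2r = 2√113 ≈ 21.26.

21.26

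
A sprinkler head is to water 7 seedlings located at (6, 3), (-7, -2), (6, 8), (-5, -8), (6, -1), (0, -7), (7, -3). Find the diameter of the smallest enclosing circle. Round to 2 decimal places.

A smallest enclosing disk is always determined by at most three of the input points on its boundary.
The farthest pair is (6, 8)–(-5, -8) with squared distance 377. The circle on this segment as diameter has centre (0.5, 0) and r² = 377/4 = 94.25.
Check (6, 3): distance² to centre = 39.25 ≤ 94.25, so it lies inside.
All remaining points lie in this disk, and no smaller disk contains both endpoints, so this is the minimum enclosing circle.
Diameter = 2r = 2√(94.25) ≈ 19.42.

19.42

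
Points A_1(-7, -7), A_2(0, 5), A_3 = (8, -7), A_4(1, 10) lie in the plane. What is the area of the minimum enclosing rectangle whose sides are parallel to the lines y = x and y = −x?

300

In coordinates u = x + y, v = x − y the rectangle is axis-aligned; the map (x,y)→(u,v) scales areas by 2.
u-values: -14, 5, 1, 11; range = 11 − (-14) = 25.
v-values: 0, -5, 15, -9; range = 15 − (-9) = 24.
Area = (25 × 24) / 2 = 300.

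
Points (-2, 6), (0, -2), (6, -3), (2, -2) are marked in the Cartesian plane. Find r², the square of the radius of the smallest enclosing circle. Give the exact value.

The farthest pair is (-2, 6)–(6, -3) with squared distance 145. The circle on this segment as diameter has centre (2, 1.5) and r² = 145/4 = 36.25.
Check (0, -2): distance² to centre = 16.25 ≤ 36.25, so it lies inside.
All remaining points lie in this disk, and no smaller disk contains both endpoints, so this is the minimum enclosing circle.

36.25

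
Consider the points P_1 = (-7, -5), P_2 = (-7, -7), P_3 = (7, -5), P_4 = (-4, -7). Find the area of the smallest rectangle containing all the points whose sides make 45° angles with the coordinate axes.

In coordinates u = x + y, v = x − y the rectangle is axis-aligned; the map (x,y)→(u,v) scales areas by 2.
u-values: -12, -14, 2, -11; range = 2 − (-14) = 16.
v-values: -2, 0, 12, 3; range = 12 − (-2) = 14.
Area = (16 × 14) / 2 = 112.

112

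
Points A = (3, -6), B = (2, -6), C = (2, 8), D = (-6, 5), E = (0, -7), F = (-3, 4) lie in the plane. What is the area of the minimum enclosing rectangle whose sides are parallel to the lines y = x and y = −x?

In coordinates u = x + y, v = x − y the rectangle is axis-aligned; the map (x,y)→(u,v) scales areas by 2.
u-values: -3, -4, 10, -1, -7, 1; range = 10 − (-7) = 17.
v-values: 9, 8, -6, -11, 7, -7; range = 9 − (-11) = 20.
Area = (17 × 20) / 2 = 170.

170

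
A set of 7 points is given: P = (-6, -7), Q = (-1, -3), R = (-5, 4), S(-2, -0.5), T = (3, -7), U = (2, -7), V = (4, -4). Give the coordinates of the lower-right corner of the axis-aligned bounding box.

x-range [-6, 4], y-range [-7, 4].
The lower-right corner is (4, -7).

(4, -7)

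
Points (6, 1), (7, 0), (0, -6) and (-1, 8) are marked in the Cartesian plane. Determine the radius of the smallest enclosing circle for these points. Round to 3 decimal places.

A smallest enclosing disk is always determined by at most three of the input points on its boundary.
The minimum enclosing circle is determined by three boundary points: (7, 0), (0, -6), (-1, 8).
Their circumcentre is (1/26, 27/26) with r² = 16745/338.
The farthest remaining point (6, 1) is at distance² 12013/338 ≤ 16745/338.
r = √(16745/338) ≈ 7.039.

7.039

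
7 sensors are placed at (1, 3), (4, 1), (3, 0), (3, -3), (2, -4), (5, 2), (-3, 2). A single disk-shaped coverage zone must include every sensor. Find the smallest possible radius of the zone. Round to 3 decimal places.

By Welzl's lemma the MEC is supported by two points (diametrically opposite) or three points (on a circumcircle).
The minimum enclosing circle is determined by three boundary points: (2, -4), (5, 2), (-3, 2).
Their circumcentre is (1, 0.25) with r² = 19.0625.
The farthest remaining point (3, -3) is at distance² 14.5625 ≤ 19.0625.
r = √(19.0625) ≈ 4.366.

4.366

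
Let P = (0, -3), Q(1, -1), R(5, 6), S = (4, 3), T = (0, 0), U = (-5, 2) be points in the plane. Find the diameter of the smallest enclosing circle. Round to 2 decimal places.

11.20

By Welzl's lemma the MEC is supported by two points (diametrically opposite) or three points (on a circumcircle).
The minimum enclosing circle is determined by three boundary points: P, R, U.
Their circumcentre is (4/7, 18/7) with r² = 1537/49.
The farthest remaining point Q is at distance² 634/49 ≤ 1537/49.
Diameter = 2r = 2√(1537/49) ≈ 11.20.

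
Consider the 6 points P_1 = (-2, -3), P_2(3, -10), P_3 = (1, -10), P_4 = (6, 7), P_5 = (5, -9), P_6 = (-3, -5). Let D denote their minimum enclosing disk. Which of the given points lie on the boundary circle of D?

P_3, P_4

The minimum enclosing circle of a finite set is fixed by two of the points (as a diameter) or three (as a circumcircle).
The farthest pair is P_3–P_4 with squared distance 314. The circle on this segment as diameter has centre (3.5, -1.5) and r² = 314/4 = 78.5.
Check P_1: distance² to centre = 32.5 ≤ 78.5, so it lies inside.
All remaining points lie in this disk, and no smaller disk contains both endpoints, so this is the minimum enclosing circle.
The points at distance exactly r from the centre are P_3, P_4 — 2 points.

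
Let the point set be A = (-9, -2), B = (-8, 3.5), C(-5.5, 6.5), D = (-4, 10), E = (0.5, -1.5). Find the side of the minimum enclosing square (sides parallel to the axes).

The bounding box has width 9.5 and height 12.
An axis-aligned square enclosing the set must have side ≥ max(width, height).
So the minimum side is max(9.5, 12) = 12.

12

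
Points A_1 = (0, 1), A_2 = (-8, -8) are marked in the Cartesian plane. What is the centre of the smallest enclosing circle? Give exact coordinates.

The smallest circle enclosing two points has them as diameter endpoints.
Centre = midpoint = (-4, -3.5); r² = |A_1A_2|²/4 = 145/4 = 36.25.
Centre = (-4, -3.5).

(-4, -3.5)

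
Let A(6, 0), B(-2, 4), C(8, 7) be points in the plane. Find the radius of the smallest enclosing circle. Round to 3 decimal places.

5.311

Side lengths²: AB² = 80, AC² = 53, BC² = 109.
Since BC² = 109 < 80 + 53 = 133, the triangle is acute, so the smallest enclosing circle is the circumcircle.
Circumcentre = (3.28125, 4.5625), r² = 28.2080078125.
r = √(28.2080078125) ≈ 5.311.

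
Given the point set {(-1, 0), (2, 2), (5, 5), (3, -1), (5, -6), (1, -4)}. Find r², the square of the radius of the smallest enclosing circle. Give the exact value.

30.5

A smallest enclosing disk is always determined by at most three of the input points on its boundary.
The minimum enclosing circle is determined by three boundary points: (-1, 0), (5, 5), (5, -6).
Their circumcentre is (4.5, -0.5) with r² = 30.5.
The farthest remaining point (1, -4) is at distance² 24.5 ≤ 30.5.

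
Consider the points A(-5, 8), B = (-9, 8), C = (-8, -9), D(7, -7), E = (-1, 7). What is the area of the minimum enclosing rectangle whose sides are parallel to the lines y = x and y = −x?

356.5

In coordinates u = x + y, v = x − y the rectangle is axis-aligned; the map (x,y)→(u,v) scales areas by 2.
u-values: 3, -1, -17, 0, 6; range = 6 − (-17) = 23.
v-values: -13, -17, 1, 14, -8; range = 14 − (-17) = 31.
Area = (23 × 31) / 2 = 356.5.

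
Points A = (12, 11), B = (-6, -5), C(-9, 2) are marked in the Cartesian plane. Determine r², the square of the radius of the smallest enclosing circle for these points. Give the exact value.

Side lengths²: AB² = 580, AC² = 522, BC² = 58.
Since AB² = 580 ≥ 522 + 58 = 580, the angle opposite AB is not acute, so the smallest enclosing circle has AB as diameter.
Centre = midpoint of AB = (3, 3), r² = 580/4 = 145.

145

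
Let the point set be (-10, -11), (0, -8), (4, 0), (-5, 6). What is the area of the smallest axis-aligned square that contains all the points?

The bounding box has width 14 and height 17.
An axis-aligned square enclosing the set must have side ≥ max(width, height).
So the minimum side is max(14, 17) = 17.
Area = 17² = 289.

289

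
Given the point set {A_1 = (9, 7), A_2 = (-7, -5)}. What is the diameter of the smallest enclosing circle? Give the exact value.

20

The smallest circle enclosing two points has them as diameter endpoints.
Centre = midpoint = (1, 1); r² = |A_1A_2|²/4 = 400/4 = 100.
Diameter = 2r = 2√100 = 20.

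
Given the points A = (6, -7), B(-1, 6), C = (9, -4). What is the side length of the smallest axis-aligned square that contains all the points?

13

The bounding box has width 10 and height 13.
An axis-aligned square enclosing the set must have side ≥ max(width, height).
So the minimum side is max(10, 13) = 13.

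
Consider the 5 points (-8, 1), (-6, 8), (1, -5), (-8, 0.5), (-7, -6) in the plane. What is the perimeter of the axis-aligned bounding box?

46

Width = max x − min x = 1 − (-8) = 9.
Height = max y − min y = 8 − (-6) = 14.
Perimeter = 2(9 + 14) = 46.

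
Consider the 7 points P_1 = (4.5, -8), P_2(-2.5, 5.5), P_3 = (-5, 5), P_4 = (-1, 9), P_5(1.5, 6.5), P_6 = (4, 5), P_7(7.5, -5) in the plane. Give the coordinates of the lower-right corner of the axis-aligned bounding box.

(7.5, -8)

x-range [-5, 7.5], y-range [-8, 9].
The lower-right corner is (7.5, -8).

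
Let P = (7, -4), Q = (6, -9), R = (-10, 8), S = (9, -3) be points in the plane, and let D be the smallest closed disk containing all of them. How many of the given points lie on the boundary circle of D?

The minimum enclosing circle of a finite set is fixed by two of the points (as a diameter) or three (as a circumcircle).
The farthest pair is Q–R with squared distance 545. The circle on this segment as diameter has centre (-2, -0.5) and r² = 545/4 = 136.25.
Check P: distance² to centre = 93.25 ≤ 136.25, so it lies inside.
All remaining points lie in this disk, and no smaller disk contains both endpoints, so this is the minimum enclosing circle.
The points at distance exactly r from the centre are Q, R — 2 points.

2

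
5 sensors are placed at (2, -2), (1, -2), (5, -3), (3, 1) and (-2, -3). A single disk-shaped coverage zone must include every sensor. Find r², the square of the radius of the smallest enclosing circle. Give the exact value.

By Welzl's lemma the MEC is supported by two points (diametrically opposite) or three points (on a circumcircle).
The minimum enclosing circle is determined by three boundary points: (5, -3), (3, 1), (-2, -3).
Their circumcentre is (1.5, -2.25) with r² = 12.8125.
The farthest remaining point (2, -2) is at distance² 0.3125 ≤ 12.8125.

12.8125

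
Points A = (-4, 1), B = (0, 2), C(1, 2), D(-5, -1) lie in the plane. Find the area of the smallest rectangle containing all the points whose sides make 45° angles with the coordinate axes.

In coordinates u = x + y, v = x − y the rectangle is axis-aligned; the map (x,y)→(u,v) scales areas by 2.
u-values: -3, 2, 3, -6; range = 3 − (-6) = 9.
v-values: -5, -2, -1, -4; range = -1 − (-5) = 4.
Area = (9 × 4) / 2 = 18.

18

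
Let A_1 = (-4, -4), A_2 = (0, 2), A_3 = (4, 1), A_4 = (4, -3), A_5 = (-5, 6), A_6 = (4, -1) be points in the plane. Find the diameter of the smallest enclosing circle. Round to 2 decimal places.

12.73

The minimum enclosing circle is determined by three boundary points: A_1, A_4, A_5.
Their circumcentre is (-11/18, 25/18) with r² = 6565/162.
The farthest remaining point A_6 is at distance² 4369/162 ≤ 6565/162.
Diameter = 2r = 2√(6565/162) ≈ 12.73.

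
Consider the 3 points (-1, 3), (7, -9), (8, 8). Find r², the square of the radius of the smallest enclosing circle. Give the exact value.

Call the three points A, B, C in the order given.
Side lengths²: AB² = 208, AC² = 106, BC² = 290.
Since BC² = 290 < 208 + 106 = 314, the triangle is acute, so the smallest enclosing circle is the circumcircle.
Circumcentre = (252/37, -17/37), r² = 99905/1369.

99905/1369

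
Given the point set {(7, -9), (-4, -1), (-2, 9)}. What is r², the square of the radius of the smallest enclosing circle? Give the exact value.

101.25

Call the three points A, B, C in the order given.
Side lengths²: AB² = 185, AC² = 405, BC² = 104.
Since AC² = 405 ≥ 185 + 104 = 289, the angle opposite AC is not acute, so the smallest enclosing circle has AC as diameter.
Centre = midpoint of AC = (2.5, 0), r² = 405/4 = 101.25.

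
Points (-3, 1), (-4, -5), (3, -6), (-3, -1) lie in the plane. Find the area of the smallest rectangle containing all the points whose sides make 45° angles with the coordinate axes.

In coordinates u = x + y, v = x − y the rectangle is axis-aligned; the map (x,y)→(u,v) scales areas by 2.
u-values: -2, -9, -3, -4; range = -2 − (-9) = 7.
v-values: -4, 1, 9, -2; range = 9 − (-4) = 13.
Area = (7 × 13) / 2 = 45.5.

45.5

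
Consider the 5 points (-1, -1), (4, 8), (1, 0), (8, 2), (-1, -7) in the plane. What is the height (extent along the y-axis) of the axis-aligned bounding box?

max y = 8, min y = -7, so height = 15.

15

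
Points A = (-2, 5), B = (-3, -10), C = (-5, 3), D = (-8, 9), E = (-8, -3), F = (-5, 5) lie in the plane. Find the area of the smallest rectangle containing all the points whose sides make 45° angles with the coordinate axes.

192

In coordinates u = x + y, v = x − y the rectangle is axis-aligned; the map (x,y)→(u,v) scales areas by 2.
u-values: 3, -13, -2, 1, -11, 0; range = 3 − (-13) = 16.
v-values: -7, 7, -8, -17, -5, -10; range = 7 − (-17) = 24.
Area = (16 × 24) / 2 = 192.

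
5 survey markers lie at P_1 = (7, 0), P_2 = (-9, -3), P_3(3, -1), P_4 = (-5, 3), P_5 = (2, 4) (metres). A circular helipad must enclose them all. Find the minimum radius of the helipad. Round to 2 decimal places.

A smallest enclosing disk is always determined by at most three of the input points on its boundary.
The farthest pair is P_1–P_2 with squared distance 265. The circle on this segment as diameter has centre (-1, -1.5) and r² = 265/4 = 66.25.
Check P_3: distance² to centre = 16.25 ≤ 66.25, so it lies inside.
All remaining points lie in this disk, and no smaller disk contains both endpoints, so this is the minimum enclosing circle.
r = √(66.25) ≈ 8.14.

8.14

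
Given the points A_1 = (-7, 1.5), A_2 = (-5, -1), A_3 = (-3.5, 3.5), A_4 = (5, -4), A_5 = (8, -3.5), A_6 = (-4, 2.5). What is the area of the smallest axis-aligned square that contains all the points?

The bounding box has width 15 and height 7.5.
An axis-aligned square enclosing the set must have side ≥ max(width, height).
So the minimum side is max(15, 7.5) = 15.
Area = 15² = 225.

225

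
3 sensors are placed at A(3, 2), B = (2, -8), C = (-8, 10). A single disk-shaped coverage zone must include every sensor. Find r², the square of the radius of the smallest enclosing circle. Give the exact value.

106

Side lengths²: AB² = 101, AC² = 185, BC² = 424.
Since BC² = 424 ≥ 185 + 101 = 286, the angle opposite BC is not acute, so the smallest enclosing circle has BC as diameter.
Centre = midpoint of BC = (-3, 1), r² = 424/4 = 106.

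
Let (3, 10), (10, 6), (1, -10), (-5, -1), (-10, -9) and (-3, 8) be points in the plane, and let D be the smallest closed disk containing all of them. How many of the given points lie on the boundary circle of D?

The minimum enclosing circle of a finite set is fixed by two of the points (as a diameter) or three (as a circumcircle).
The farthest pair is (10, 6)–(-10, -9) with squared distance 625. The circle on this segment as diameter has centre (0, -1.5) and r² = 625/4 = 156.25.
Check (3, 10): distance² to centre = 141.25 ≤ 156.25, so it lies inside.
All remaining points lie in this disk, and no smaller disk contains both endpoints, so this is the minimum enclosing circle.
The points at distance exactly r from the centre are (10, 6), (-10, -9) — 2 points.

2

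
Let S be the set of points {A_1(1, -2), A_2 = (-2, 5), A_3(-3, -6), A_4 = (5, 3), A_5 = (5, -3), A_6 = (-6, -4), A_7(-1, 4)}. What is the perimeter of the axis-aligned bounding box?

Width = max x − min x = 5 − (-6) = 11.
Height = max y − min y = 5 − (-6) = 11.
Perimeter = 2(11 + 11) = 44.

44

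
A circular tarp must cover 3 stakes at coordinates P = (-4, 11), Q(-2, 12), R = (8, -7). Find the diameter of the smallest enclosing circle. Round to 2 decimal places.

Side lengths²: PQ² = 5, PR² = 468, QR² = 461.
Since PR² = 468 ≥ 461 + 5 = 466, the angle opposite PR is not acute, so the smallest enclosing circle has PR as diameter.
Centre = midpoint of PR = (2, 2), r² = 468/4 = 117.
Diameter = 2r = 2√117 ≈ 21.63.

21.63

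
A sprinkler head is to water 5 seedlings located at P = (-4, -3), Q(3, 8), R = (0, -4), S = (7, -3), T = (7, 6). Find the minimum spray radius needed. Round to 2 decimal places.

7.11

A smallest enclosing disk is always determined by at most three of the input points on its boundary.
The farthest pair is P–T with squared distance 202. The circle on this segment as diameter has centre (1.5, 1.5) and r² = 202/4 = 50.5.
Check Q: distance² to centre = 44.5 ≤ 50.5, so it lies inside.
All remaining points lie in this disk, and no smaller disk contains both endpoints, so this is the minimum enclosing circle.
r = √(50.5) ≈ 7.11.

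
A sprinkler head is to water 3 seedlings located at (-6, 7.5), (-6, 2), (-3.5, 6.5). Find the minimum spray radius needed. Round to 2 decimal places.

2.77

Call the three points A, B, C in the order given.
Side lengths²: AB² = 30.25, AC² = 7.25, BC² = 26.5.
Since AB² = 30.25 < 26.5 + 7.25 = 33.75, the triangle is acute, so the smallest enclosing circle is the circumcircle.
Circumcentre = (-5.65, 4.75), r² = 7.685.
r = √(7.685) ≈ 2.77.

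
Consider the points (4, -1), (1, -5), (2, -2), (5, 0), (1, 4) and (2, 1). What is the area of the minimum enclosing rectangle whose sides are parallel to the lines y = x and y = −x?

40.5

In coordinates u = x + y, v = x − y the rectangle is axis-aligned; the map (x,y)→(u,v) scales areas by 2.
u-values: 3, -4, 0, 5, 5, 3; range = 5 − (-4) = 9.
v-values: 5, 6, 4, 5, -3, 1; range = 6 − (-3) = 9.
Area = (9 × 9) / 2 = 40.5.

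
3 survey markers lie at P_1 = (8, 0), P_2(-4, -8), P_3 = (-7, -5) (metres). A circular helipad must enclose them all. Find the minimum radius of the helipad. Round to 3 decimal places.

Side lengths²: P_1P_2² = 208, P_1P_3² = 250, P_2P_3² = 18.
Since P_1P_3² = 250 ≥ 208 + 18 = 226, the angle opposite P_1P_3 is not acute, so the smallest enclosing circle has P_1P_3 as diameter.
Centre = midpoint of P_1P_3 = (0.5, -2.5), r² = 250/4 = 62.5.
r = √(62.5) ≈ 7.906.

7.906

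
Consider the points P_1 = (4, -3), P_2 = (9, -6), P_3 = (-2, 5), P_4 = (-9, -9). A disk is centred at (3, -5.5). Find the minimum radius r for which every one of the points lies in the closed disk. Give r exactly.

12.5

The required radius is the distance from (3, -5.5) to the farthest point.
Squared distances: 7.25, 36.25, 135.25, 156.25.
Maximum is 156.25, attained at P_4.
r = √(156.25) = 12.5.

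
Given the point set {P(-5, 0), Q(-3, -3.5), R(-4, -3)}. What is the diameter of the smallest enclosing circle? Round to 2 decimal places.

Side lengths²: PQ² = 16.25, PR² = 10, QR² = 1.25.
Since PQ² = 16.25 ≥ 10 + 1.25 = 11.25, the angle opposite PQ is not acute, so the smallest enclosing circle has PQ as diameter.
Centre = midpoint of PQ = (-4, -1.75), r² = 16.25/4 = 4.0625.
Diameter = 2r = 2√(4.0625) ≈ 4.03.

4.03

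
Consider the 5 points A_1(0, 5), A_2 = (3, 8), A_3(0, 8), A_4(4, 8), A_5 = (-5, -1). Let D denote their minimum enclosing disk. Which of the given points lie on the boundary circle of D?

A smallest enclosing disk is always determined by at most three of the input points on its boundary.
The farthest pair is A_4–A_5 with squared distance 162. The circle on this segment as diameter has centre (-0.5, 3.5) and r² = 162/4 = 40.5.
Check A_1: distance² to centre = 2.5 ≤ 40.5, so it lies inside.
All remaining points lie in this disk, and no smaller disk contains both endpoints, so this is the minimum enclosing circle.
The points at distance exactly r from the centre are A_4, A_5 — 2 points.

A_4, A_5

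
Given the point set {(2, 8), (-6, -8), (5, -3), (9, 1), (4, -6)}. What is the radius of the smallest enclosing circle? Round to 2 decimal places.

9.22

The minimum enclosing circle of a finite set is fixed by two of the points (as a diameter) or three (as a circumcircle).
The minimum enclosing circle is determined by three boundary points: (2, 8), (-6, -8), (9, 1).
Their circumcentre is (0, -1) with r² = 85.
The farthest remaining point (4, -6) is at distance² 41 ≤ 85.
r = √85 ≈ 9.22.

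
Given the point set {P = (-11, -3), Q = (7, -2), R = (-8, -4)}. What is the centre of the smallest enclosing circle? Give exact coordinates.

(-2, -2.5)

Side lengths²: PQ² = 325, PR² = 10, QR² = 229.
Since PQ² = 325 ≥ 229 + 10 = 239, the angle opposite PQ is not acute, so the smallest enclosing circle has PQ as diameter.
Centre = midpoint of PQ = (-2, -2.5), r² = 325/4 = 81.25.
Centre = (-2, -2.5).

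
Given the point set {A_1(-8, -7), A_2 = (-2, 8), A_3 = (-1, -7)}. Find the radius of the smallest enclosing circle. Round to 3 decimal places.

Side lengths²: A_1A_2² = 261, A_1A_3² = 49, A_2A_3² = 226.
Since A_1A_2² = 261 < 226 + 49 = 275, the triangle is acute, so the smallest enclosing circle is the circumcircle.
Circumcentre = (-4.5, 0.3), r² = 65.54.
r = √(65.54) ≈ 8.096.

8.096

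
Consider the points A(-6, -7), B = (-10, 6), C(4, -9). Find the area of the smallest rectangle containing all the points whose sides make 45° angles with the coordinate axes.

In coordinates u = x + y, v = x − y the rectangle is axis-aligned; the map (x,y)→(u,v) scales areas by 2.
u-values: -13, -4, -5; range = -4 − (-13) = 9.
v-values: 1, -16, 13; range = 13 − (-16) = 29.
Area = (9 × 29) / 2 = 130.5.

130.5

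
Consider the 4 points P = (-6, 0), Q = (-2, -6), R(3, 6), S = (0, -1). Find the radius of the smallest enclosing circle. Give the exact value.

By Welzl's lemma the MEC is supported by two points (diametrically opposite) or three points (on a circumcircle).
The farthest pair is Q–R with squared distance 169. The circle on this segment as diameter has centre (0.5, 0) and r² = 169/4 = 42.25.
Check P: distance² to centre = 42.25 ≤ 42.25, so it lies inside.
All remaining points lie in this disk, and no smaller disk contains both endpoints, so this is the minimum enclosing circle.
r = √(42.25) = 6.5.

6.5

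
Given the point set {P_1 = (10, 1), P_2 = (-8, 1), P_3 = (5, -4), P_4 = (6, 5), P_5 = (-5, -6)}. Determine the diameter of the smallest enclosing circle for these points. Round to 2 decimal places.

The minimum enclosing circle is determined by three boundary points: P_1, P_2, P_5.
Their circumcentre is (1, 5/7) with r² = 3973/49.
The farthest remaining point P_4 is at distance² 2125/49 ≤ 3973/49.
Diameter = 2r = 2√(3973/49) ≈ 18.01.

18.01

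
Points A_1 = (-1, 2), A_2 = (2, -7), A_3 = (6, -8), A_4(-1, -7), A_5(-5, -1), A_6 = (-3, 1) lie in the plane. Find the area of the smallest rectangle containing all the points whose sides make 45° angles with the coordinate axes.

In coordinates u = x + y, v = x − y the rectangle is axis-aligned; the map (x,y)→(u,v) scales areas by 2.
u-values: 1, -5, -2, -8, -6, -2; range = 1 − (-8) = 9.
v-values: -3, 9, 14, 6, -4, -4; range = 14 − (-4) = 18.
Area = (9 × 18) / 2 = 81.

81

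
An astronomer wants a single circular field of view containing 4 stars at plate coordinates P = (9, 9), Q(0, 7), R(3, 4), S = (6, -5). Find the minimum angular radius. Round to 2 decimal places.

7.38

A smallest enclosing disk is always determined by at most three of the input points on its boundary.
The minimum enclosing circle is determined by three boundary points: P, Q, S.
Their circumcentre is (5.75, 2.375) with r² = 54.453125.
The farthest remaining point R is at distance² 10.203125 ≤ 54.453125.
r = √(54.453125) ≈ 7.38.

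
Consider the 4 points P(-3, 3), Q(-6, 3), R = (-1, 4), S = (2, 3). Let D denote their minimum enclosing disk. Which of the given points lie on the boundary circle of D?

Q, S

The farthest pair is Q–S with squared distance 64. The circle on this segment as diameter has centre (-2, 3) and r² = 64/4 = 16.
Check P: distance² to centre = 1 ≤ 16, so it lies inside.
All remaining points lie in this disk, and no smaller disk contains both endpoints, so this is the minimum enclosing circle.
The points at distance exactly r from the centre are Q, S — 2 points.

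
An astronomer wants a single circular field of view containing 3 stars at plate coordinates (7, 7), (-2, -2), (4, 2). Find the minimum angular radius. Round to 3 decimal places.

Call the three points A, B, C in the order given.
Side lengths²: AB² = 162, AC² = 34, BC² = 52.
Since AB² = 162 ≥ 52 + 34 = 86, the angle opposite AB is not acute, so the smallest enclosing circle has AB as diameter.
Centre = midpoint of AB = (2.5, 2.5), r² = 162/4 = 40.5.
r = √(40.5) ≈ 6.364.

6.364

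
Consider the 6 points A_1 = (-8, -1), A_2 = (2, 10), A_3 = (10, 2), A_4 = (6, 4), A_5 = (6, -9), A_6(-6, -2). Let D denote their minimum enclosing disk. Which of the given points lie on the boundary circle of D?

A_1, A_2, A_5

The minimum enclosing circle is determined by three boundary points: A_1, A_2, A_5.
Their circumcentre is (17/9, 1/18) with r² = 32045/324.
The farthest remaining point A_3 is at distance² 22541/324 ≤ 32045/324.
The points at distance exactly r from the centre are A_1, A_2, A_5 — 3 points.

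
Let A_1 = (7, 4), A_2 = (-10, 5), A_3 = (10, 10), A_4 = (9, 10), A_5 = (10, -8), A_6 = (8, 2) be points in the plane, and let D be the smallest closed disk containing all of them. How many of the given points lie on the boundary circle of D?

3

By Welzl's lemma the MEC is supported by two points (diametrically opposite) or three points (on a circumcircle).
The minimum enclosing circle is determined by three boundary points: A_2, A_3, A_5.
Their circumcentre is (1.625, 1) with r² = 151.140625.
The farthest remaining point A_4 is at distance² 135.390625 ≤ 151.140625.
The points at distance exactly r from the centre are A_2, A_3, A_5 — 3 points.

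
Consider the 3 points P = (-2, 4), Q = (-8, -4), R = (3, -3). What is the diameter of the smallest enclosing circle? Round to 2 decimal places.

11.59

Side lengths²: PQ² = 100, PR² = 74, QR² = 122.
Since QR² = 122 < 100 + 74 = 174, the triangle is acute, so the smallest enclosing circle is the circumcircle.
Circumcentre = (-109/41, -72/41), r² = 56425/1681.
Diameter = 2r = 2√(56425/1681) ≈ 11.59.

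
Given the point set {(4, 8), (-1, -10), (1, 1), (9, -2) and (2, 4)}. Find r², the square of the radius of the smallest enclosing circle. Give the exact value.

A smallest enclosing disk is always determined by at most three of the input points on its boundary.
The farthest pair is (4, 8)–(-1, -10) with squared distance 349. The circle on this segment as diameter has centre (1.5, -1) and r² = 349/4 = 87.25.
Check (1, 1): distance² to centre = 4.25 ≤ 87.25, so it lies inside.
All remaining points lie in this disk, and no smaller disk contains both endpoints, so this is the minimum enclosing circle.

87.25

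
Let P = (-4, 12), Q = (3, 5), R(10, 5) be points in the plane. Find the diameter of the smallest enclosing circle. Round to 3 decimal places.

Side lengths²: PQ² = 98, PR² = 245, QR² = 49.
Since PR² = 245 ≥ 98 + 49 = 147, the angle opposite PR is not acute, so the smallest enclosing circle has PR as diameter.
Centre = midpoint of PR = (3, 8.5), r² = 245/4 = 61.25.
Diameter = 2r = 2√(61.25) ≈ 15.652.

15.652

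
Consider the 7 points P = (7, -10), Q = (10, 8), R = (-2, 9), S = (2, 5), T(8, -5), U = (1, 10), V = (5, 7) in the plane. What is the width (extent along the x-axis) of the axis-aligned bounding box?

12

max x = 10, min x = -2, so width = 12.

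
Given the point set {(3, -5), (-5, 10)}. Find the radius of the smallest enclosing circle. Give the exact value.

8.5

The smallest circle enclosing two points has them as diameter endpoints.
Centre = midpoint = (-1, 2.5); r² = |(3, -5)−(-5, 10)|²/4 = 289/4 = 72.25.
r = √(72.25) = 8.5.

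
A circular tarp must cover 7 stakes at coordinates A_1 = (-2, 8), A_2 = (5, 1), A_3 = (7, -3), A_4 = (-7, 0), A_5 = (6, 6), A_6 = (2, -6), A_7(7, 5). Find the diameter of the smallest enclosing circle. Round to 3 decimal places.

The minimum enclosing circle of a finite set is fixed by two of the points (as a diameter) or three (as a circumcircle).
The minimum enclosing circle is determined by three boundary points: A_3, A_4, A_7.
Their circumcentre is (15/28, 1) with r² = 45305/784.
The farthest remaining point A_1 is at distance² 43457/784 ≤ 45305/784.
Diameter = 2r = 2√(45305/784) ≈ 15.204.

15.204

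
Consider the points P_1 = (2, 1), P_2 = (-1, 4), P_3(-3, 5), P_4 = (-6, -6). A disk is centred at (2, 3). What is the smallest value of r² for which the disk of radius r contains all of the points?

The required radius is the distance from (2, 3) to the farthest point.
Squared distances: 4, 10, 29, 145.
Maximum is 145, attained at P_4.

145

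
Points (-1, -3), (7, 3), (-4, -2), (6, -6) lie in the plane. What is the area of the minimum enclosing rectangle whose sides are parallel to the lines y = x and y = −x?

112

In coordinates u = x + y, v = x − y the rectangle is axis-aligned; the map (x,y)→(u,v) scales areas by 2.
u-values: -4, 10, -6, 0; range = 10 − (-6) = 16.
v-values: 2, 4, -2, 12; range = 12 − (-2) = 14.
Area = (16 × 14) / 2 = 112.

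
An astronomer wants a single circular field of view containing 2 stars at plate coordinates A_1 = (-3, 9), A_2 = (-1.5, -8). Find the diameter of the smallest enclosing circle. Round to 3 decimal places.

The smallest circle enclosing two points has them as diameter endpoints.
Centre = midpoint = (-2.25, 0.5); r² = |A_1A_2|²/4 = 291.25/4 = 72.8125.
Diameter = 2r = 2√(72.8125) ≈ 17.066.

17.066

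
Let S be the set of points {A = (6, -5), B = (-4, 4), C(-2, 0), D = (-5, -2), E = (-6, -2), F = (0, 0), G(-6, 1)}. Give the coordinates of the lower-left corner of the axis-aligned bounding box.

x-range [-6, 6], y-range [-5, 4].
The lower-left corner is (-6, -5).

(-6, -5)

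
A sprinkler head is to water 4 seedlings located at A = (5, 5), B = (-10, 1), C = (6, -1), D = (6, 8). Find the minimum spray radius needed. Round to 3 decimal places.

8.800

The minimum enclosing circle is determined by three boundary points: B, C, D.
Their circumcentre is (-1.5625, 3.5) with r² = 77.44140625.
The farthest remaining point A is at distance² 45.31640625 ≤ 77.44140625.
r = √(77.44140625) ≈ 8.800.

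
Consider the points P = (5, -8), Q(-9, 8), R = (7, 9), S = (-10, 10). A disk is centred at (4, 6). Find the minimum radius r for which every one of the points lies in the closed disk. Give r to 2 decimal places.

14.56

The required radius is the distance from (4, 6) to the farthest point.
Squared distances: 197, 173, 18, 212.
Maximum is 212, attained at S.
r = √212 ≈ 14.56.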